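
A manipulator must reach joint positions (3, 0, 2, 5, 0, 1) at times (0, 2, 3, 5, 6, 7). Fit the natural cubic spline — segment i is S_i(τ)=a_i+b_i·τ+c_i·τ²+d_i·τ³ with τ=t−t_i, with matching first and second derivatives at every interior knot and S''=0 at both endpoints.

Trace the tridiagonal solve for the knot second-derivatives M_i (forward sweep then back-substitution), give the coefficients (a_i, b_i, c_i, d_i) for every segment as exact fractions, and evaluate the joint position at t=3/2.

  seg 0: a=3 b=-3625/1418 c=0 d=749/2836
  seg 1: a=0 b=869/1418 c=2247/1418 d=-140/709
  seg 2: a=2 b=4523/1418 c=1407/1418 d=-2605/2836
  seg 3: a=5 b=-5479/1418 c=-3204/709 d=4797/1418
  seg 4: a=0 b=-1952/709 c=7983/1418 d=-2661/1418
S(3/2) = 1287/22688

Δ: Δ0=-3/2, Δ1=2, Δ2=3/2, Δ3=-5, Δ4=1
row 1: diag=6, rhs=21; c'=1/6, d'=7/2
row 2: denom=6−1·1/6=35/6; d'=(-3−1·7/2)/(35/6)=-39/35
row 3: denom=6−2·12/35=186/35; d'=(-39−2·-39/35)/(186/35)=-429/62
row 4: denom=4−1·35/186=709/186; d'=(36−1·-429/62)/(709/186)=7983/709
back: M4=7983/709
back: M3=-429/62−35/186·7983/709=-6408/709
back: M2=-39/35−12/35·-6408/709=1407/709
back: M1=7/2−1/6·1407/709=2247/709
M: M0=0, M1=2247/709, M2=1407/709, M3=-6408/709, M4=7983/709, M5=0
seg 0: a=3, c=M0/2=0, d=(M1−M0)/(6·2)=749/2836, b=Δ0−h0·(2M0+M1)/6=-3625/1418
seg 1: a=0, c=M1/2=2247/1418, d=(M2−M1)/(6·1)=-140/709, b=Δ1−h1·(2M1+M2)/6=869/1418
seg 2: a=2, c=M2/2=1407/1418, d=(M3−M2)/(6·2)=-2605/2836, b=Δ2−h2·(2M2+M3)/6=4523/1418
seg 3: a=5, c=M3/2=-3204/709, d=(M4−M3)/(6·1)=4797/1418, b=Δ3−h3·(2M3+M4)/6=-5479/1418
seg 4: a=0, c=M4/2=7983/1418, d=(M5−M4)/(6·1)=-2661/1418, b=Δ4−h4·(2M4+M5)/6=-1952/709
t_q=3/2 → seg 0, τ=3/2; S=3+-3625/1418·τ+0·τ²+749/2836·τ³=1287/22688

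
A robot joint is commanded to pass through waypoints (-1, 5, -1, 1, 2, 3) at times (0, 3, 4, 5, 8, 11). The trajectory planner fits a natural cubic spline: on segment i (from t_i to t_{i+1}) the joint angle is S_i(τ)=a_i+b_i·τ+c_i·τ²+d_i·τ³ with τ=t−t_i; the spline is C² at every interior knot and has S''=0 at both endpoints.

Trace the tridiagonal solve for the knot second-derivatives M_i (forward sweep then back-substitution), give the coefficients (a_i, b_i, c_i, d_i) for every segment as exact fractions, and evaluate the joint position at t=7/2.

Δ: Δ0=2, Δ1=-6, Δ2=2, Δ3=1/3, Δ4=1/3
row 1: diag=8, rhs=-48; c'=1/8, d'=-6
row 2: denom=4−1·1/8=31/8; d'=(48−1·-6)/(31/8)=432/31
row 3: denom=8−1·8/31=240/31; d'=(-10−1·432/31)/(240/31)=-371/120
row 4: denom=12−3·31/80=867/80; d'=(0−3·-371/120)/(867/80)=742/867
back: M4=742/867
back: M3=-371/120−31/80·742/867=-2968/867
back: M2=432/31−8/31·-2968/867=12848/867
back: M1=-6−1/8·12848/867=-6808/867
M: M0=0, M1=-6808/867, M2=12848/867, M3=-2968/867, M4=742/867, M5=0
seg 0: a=-1, c=M0/2=0, d=(M1−M0)/(6·3)=-3404/7803, b=Δ0−h0·(2M0+M1)/6=5138/867
seg 1: a=5, c=M1/2=-3404/867, d=(M2−M1)/(6·1)=1092/289, b=Δ1−h1·(2M1+M2)/6=-5074/867
seg 2: a=-1, c=M2/2=6424/867, d=(M3−M2)/(6·1)=-2636/867, b=Δ2−h2·(2M2+M3)/6=-2054/867
seg 3: a=1, c=M3/2=-1484/867, d=(M4−M3)/(6·3)=1855/7803, b=Δ3−h3·(2M3+M4)/6=962/289
seg 4: a=2, c=M4/2=371/867, d=(M5−M4)/(6·3)=-371/7803, b=Δ4−h4·(2M4+M5)/6=-151/289
t_q=7/2 → seg 1, τ=1/2; S=5+-5074/867·τ+-3404/867·τ²+1092/289·τ³=2713/1734

  seg 0: a=-1 b=5138/867 c=0 d=-3404/7803
  seg 1: a=5 b=-5074/867 c=-3404/867 d=1092/289
  seg 2: a=-1 b=-2054/867 c=6424/867 d=-2636/867
  seg 3: a=1 b=962/289 c=-1484/867 d=1855/7803
  seg 4: a=2 b=-151/289 c=371/867 d=-371/7803
S(7/2) = 2713/1734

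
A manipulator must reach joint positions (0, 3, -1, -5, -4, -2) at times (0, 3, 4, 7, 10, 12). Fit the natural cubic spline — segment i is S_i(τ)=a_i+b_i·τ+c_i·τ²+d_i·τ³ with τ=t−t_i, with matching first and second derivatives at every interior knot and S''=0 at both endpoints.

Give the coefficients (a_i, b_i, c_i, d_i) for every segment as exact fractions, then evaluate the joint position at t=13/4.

  seg 0: a=0 b=2111/697 c=0 d=-1414/6273
  seg 1: a=3 b=-2131/697 c=-1414/697 d=757/697
  seg 2: a=-1 b=-2688/697 c=857/697 d=-2437/18819
  seg 3: a=-5 b=1/41 c=134/2091 d=244/18819
  seg 4: a=-4 b=529/697 c=126/697 d=-21/697
S(13/4) = 94829/44608

Δ: Δ0=1, Δ1=-4, Δ2=-4/3, Δ3=1/3, Δ4=1
row 1: diag=8, rhs=-30; c'=1/8, d'=-15/4
row 2: denom=8−1·1/8=63/8; d'=(16−1·-15/4)/(63/8)=158/63
row 3: denom=12−3·8/21=76/7; d'=(10−3·158/63)/(76/7)=13/57
row 4: denom=10−3·21/76=697/76; d'=(4−3·13/57)/(697/76)=252/697
back: M4=252/697
back: M3=13/57−21/76·252/697=268/2091
back: M2=158/63−8/21·268/2091=1714/697
back: M1=-15/4−1/8·1714/697=-2828/697
M: M0=0, M1=-2828/697, M2=1714/697, M3=268/2091, M4=252/697, M5=0
seg 0: a=0, c=M0/2=0, d=(M1−M0)/(6·3)=-1414/6273, b=Δ0−h0·(2M0+M1)/6=2111/697
seg 1: a=3, c=M1/2=-1414/697, d=(M2−M1)/(6·1)=757/697, b=Δ1−h1·(2M1+M2)/6=-2131/697
seg 2: a=-1, c=M2/2=857/697, d=(M3−M2)/(6·3)=-2437/18819, b=Δ2−h2·(2M2+M3)/6=-2688/697
seg 3: a=-5, c=M3/2=134/2091, d=(M4−M3)/(6·3)=244/18819, b=Δ3−h3·(2M3+M4)/6=1/41
seg 4: a=-4, c=M4/2=126/697, d=(M5−M4)/(6·2)=-21/697, b=Δ4−h4·(2M4+M5)/6=529/697
t_q=13/4 → seg 1, τ=1/4; S=3+-2131/697·τ+-1414/697·τ²+757/697·τ³=94829/44608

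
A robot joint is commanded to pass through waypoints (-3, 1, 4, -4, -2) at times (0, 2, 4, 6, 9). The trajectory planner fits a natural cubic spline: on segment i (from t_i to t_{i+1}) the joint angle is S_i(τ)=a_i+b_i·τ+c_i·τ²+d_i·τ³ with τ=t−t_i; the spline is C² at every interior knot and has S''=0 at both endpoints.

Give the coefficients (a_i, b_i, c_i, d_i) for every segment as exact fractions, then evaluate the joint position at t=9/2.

  seg 0: a=-3 b=358/213 c=0 d=17/213
  seg 1: a=1 b=562/213 c=34/71 d=-893/1704
  seg 2: a=4 b=-739/426 c=-757/284 d=653/852
  seg 3: a=-4 b=-1363/426 c=549/284 d=-61/284
S(9/2) = 5821/2272

Δ: Δ0=2, Δ1=3/2, Δ2=-4, Δ3=2/3
row 1: diag=8, rhs=-3; c'=1/4, d'=-3/8
row 2: denom=8−2·1/4=15/2; d'=(-33−2·-3/8)/(15/2)=-43/10
row 3: denom=10−2·4/15=142/15; d'=(28−2·-43/10)/(142/15)=549/142
back: M3=549/142
back: M2=-43/10−4/15·549/142=-757/142
back: M1=-3/8−1/4·-757/142=68/71
M: M0=0, M1=68/71, M2=-757/142, M3=549/142, M4=0
seg 0: a=-3, c=M0/2=0, d=(M1−M0)/(6·2)=17/213, b=Δ0−h0·(2M0+M1)/6=358/213
seg 1: a=1, c=M1/2=34/71, d=(M2−M1)/(6·2)=-893/1704, b=Δ1−h1·(2M1+M2)/6=562/213
seg 2: a=4, c=M2/2=-757/284, d=(M3−M2)/(6·2)=653/852, b=Δ2−h2·(2M2+M3)/6=-739/426
seg 3: a=-4, c=M3/2=549/284, d=(M4−M3)/(6·3)=-61/284, b=Δ3−h3·(2M3+M4)/6=-1363/426
t_q=9/2 → seg 2, τ=1/2; S=4+-739/426·τ+-757/284·τ²+653/852·τ³=5821/2272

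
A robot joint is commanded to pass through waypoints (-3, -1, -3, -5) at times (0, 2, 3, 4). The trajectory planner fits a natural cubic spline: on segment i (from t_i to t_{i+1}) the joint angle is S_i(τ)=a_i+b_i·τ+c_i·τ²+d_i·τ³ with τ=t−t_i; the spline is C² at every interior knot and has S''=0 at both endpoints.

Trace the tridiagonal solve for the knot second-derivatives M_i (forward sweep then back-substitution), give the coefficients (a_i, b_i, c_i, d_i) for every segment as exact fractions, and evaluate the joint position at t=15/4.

  seg 0: a=-3 b=47/23 c=0 d=-6/23
  seg 1: a=-1 b=-25/23 c=-36/23 d=15/23
  seg 2: a=-3 b=-52/23 c=9/23 d=-3/23
S(15/4) = -6669/1472

Δ: Δ0=1, Δ1=-2, Δ2=-2
row 1: diag=6, rhs=-18; c'=1/6, d'=-3
row 2: denom=4−1·1/6=23/6; d'=(0−1·-3)/(23/6)=18/23
back: M2=18/23
back: M1=-3−1/6·18/23=-72/23
M: M0=0, M1=-72/23, M2=18/23, M3=0
seg 0: a=-3, c=M0/2=0, d=(M1−M0)/(6·2)=-6/23, b=Δ0−h0·(2M0+M1)/6=47/23
seg 1: a=-1, c=M1/2=-36/23, d=(M2−M1)/(6·1)=15/23, b=Δ1−h1·(2M1+M2)/6=-25/23
seg 2: a=-3, c=M2/2=9/23, d=(M3−M2)/(6·1)=-3/23, b=Δ2−h2·(2M2+M3)/6=-52/23
t_q=15/4 → seg 2, τ=3/4; S=-3+-52/23·τ+9/23·τ²+-3/23·τ³=-6669/1472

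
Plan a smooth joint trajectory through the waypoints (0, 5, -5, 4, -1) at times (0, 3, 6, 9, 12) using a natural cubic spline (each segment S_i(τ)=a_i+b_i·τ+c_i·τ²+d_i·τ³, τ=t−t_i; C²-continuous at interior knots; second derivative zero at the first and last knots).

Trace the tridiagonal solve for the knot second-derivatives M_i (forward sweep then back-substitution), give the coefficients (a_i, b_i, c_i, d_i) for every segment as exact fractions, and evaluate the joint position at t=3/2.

Δ: Δ0=5/3, Δ1=-10/3, Δ2=3, Δ3=-5/3
row 1: diag=12, rhs=-30; c'=1/4, d'=-5/2
row 2: denom=12−3·1/4=45/4; d'=(38−3·-5/2)/(45/4)=182/45
row 3: denom=12−3·4/15=56/5; d'=(-28−3·182/45)/(56/5)=-43/12
back: M3=-43/12
back: M2=182/45−4/15·-43/12=5
back: M1=-5/2−1/4·5=-15/4
M: M0=0, M1=-15/4, M2=5, M3=-43/12, M4=0
seg 0: a=0, c=M0/2=0, d=(M1−M0)/(6·3)=-5/24, b=Δ0−h0·(2M0+M1)/6=85/24
seg 1: a=5, c=M1/2=-15/8, d=(M2−M1)/(6·3)=35/72, b=Δ1−h1·(2M1+M2)/6=-25/12
seg 2: a=-5, c=M2/2=5/2, d=(M3−M2)/(6·3)=-103/216, b=Δ2−h2·(2M2+M3)/6=-5/24
seg 3: a=4, c=M3/2=-43/24, d=(M4−M3)/(6·3)=43/216, b=Δ3−h3·(2M3+M4)/6=23/12
t_q=3/2 → seg 0, τ=3/2; S=0+85/24·τ+0·τ²+-5/24·τ³=295/64

  seg 0: a=0 b=85/24 c=0 d=-5/24
  seg 1: a=5 b=-25/12 c=-15/8 d=35/72
  seg 2: a=-5 b=-5/24 c=5/2 d=-103/216
  seg 3: a=4 b=23/12 c=-43/24 d=43/216
S(3/2) = 295/64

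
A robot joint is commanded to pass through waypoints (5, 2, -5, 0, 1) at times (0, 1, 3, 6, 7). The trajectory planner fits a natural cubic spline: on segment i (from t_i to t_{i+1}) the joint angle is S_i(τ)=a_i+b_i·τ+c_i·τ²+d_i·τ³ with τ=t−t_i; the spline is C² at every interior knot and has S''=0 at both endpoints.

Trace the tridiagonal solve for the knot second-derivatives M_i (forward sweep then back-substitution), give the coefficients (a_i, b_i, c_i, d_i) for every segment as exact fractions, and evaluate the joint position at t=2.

Δ: Δ0=-3, Δ1=-7/2, Δ2=5/3, Δ3=1
row 1: diag=6, rhs=-3; c'=1/3, d'=-1/2
row 2: denom=10−2·1/3=28/3; d'=(31−2·-1/2)/(28/3)=24/7
row 3: denom=8−3·9/28=197/28; d'=(-4−3·24/7)/(197/28)=-400/197
back: M3=-400/197
back: M2=24/7−9/28·-400/197=804/197
back: M1=-1/2−1/3·804/197=-733/394
M: M0=0, M1=-733/394, M2=804/197, M3=-400/197, M4=0
seg 0: a=5, c=M0/2=0, d=(M1−M0)/(6·1)=-733/2364, b=Δ0−h0·(2M0+M1)/6=-6359/2364
seg 1: a=2, c=M1/2=-733/788, d=(M2−M1)/(6·2)=2341/4728, b=Δ1−h1·(2M1+M2)/6=-4279/1182
seg 2: a=-5, c=M2/2=402/197, d=(M3−M2)/(6·3)=-602/1773, b=Δ2−h2·(2M2+M3)/6=-827/591
seg 3: a=0, c=M3/2=-200/197, d=(M4−M3)/(6·1)=200/591, b=Δ3−h3·(2M3+M4)/6=991/591
t_q=2 → seg 1, τ=1; S=2+-4279/1182·τ+-733/788·τ²+2341/4728·τ³=-3239/1576

  seg 0: a=5 b=-6359/2364 c=0 d=-733/2364
  seg 1: a=2 b=-4279/1182 c=-733/788 d=2341/4728
  seg 2: a=-5 b=-827/591 c=402/197 d=-602/1773
  seg 3: a=0 b=991/591 c=-200/197 d=200/591
S(2) = -3239/1576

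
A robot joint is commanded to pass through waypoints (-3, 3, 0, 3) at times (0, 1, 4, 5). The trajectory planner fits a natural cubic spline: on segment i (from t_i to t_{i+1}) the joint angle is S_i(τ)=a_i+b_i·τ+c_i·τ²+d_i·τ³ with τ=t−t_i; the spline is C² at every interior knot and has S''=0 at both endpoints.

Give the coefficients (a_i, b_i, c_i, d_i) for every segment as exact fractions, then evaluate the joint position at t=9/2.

  seg 0: a=-3 b=398/55 c=0 d=-68/55
  seg 1: a=3 b=194/55 c=-204/55 d=11/15
  seg 2: a=0 b=59/55 c=159/55 d=-53/55
S(9/2) = 501/440

Δ: Δ0=6, Δ1=-1, Δ2=3
row 1: diag=8, rhs=-42; c'=3/8, d'=-21/4
row 2: denom=8−3·3/8=55/8; d'=(24−3·-21/4)/(55/8)=318/55
back: M2=318/55
back: M1=-21/4−3/8·318/55=-408/55
M: M0=0, M1=-408/55, M2=318/55, M3=0
seg 0: a=-3, c=M0/2=0, d=(M1−M0)/(6·1)=-68/55, b=Δ0−h0·(2M0+M1)/6=398/55
seg 1: a=3, c=M1/2=-204/55, d=(M2−M1)/(6·3)=11/15, b=Δ1−h1·(2M1+M2)/6=194/55
seg 2: a=0, c=M2/2=159/55, d=(M3−M2)/(6·1)=-53/55, b=Δ2−h2·(2M2+M3)/6=59/55
t_q=9/2 → seg 2, τ=1/2; S=0+59/55·τ+159/55·τ²+-53/55·τ³=501/440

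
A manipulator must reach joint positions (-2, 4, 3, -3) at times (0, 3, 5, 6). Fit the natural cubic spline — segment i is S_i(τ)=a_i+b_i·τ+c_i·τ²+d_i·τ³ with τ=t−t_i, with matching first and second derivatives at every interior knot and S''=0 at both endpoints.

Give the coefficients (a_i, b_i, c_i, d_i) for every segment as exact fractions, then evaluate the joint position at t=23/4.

  seg 0: a=-2 b=31/14 c=0 d=-1/42
  seg 1: a=4 b=11/7 c=-3/14 d=-23/56
  seg 2: a=3 b=-59/14 c=-75/28 d=25/28
S(23/4) = -2313/1792

Δ: Δ0=2, Δ1=-1/2, Δ2=-6
row 1: diag=10, rhs=-15; c'=1/5, d'=-3/2
row 2: denom=6−2·1/5=28/5; d'=(-33−2·-3/2)/(28/5)=-75/14
back: M2=-75/14
back: M1=-3/2−1/5·-75/14=-3/7
M: M0=0, M1=-3/7, M2=-75/14, M3=0
seg 0: a=-2, c=M0/2=0, d=(M1−M0)/(6·3)=-1/42, b=Δ0−h0·(2M0+M1)/6=31/14
seg 1: a=4, c=M1/2=-3/14, d=(M2−M1)/(6·2)=-23/56, b=Δ1−h1·(2M1+M2)/6=11/7
seg 2: a=3, c=M2/2=-75/28, d=(M3−M2)/(6·1)=25/28, b=Δ2−h2·(2M2+M3)/6=-59/14
t_q=23/4 → seg 2, τ=3/4; S=3+-59/14·τ+-75/28·τ²+25/28·τ³=-2313/1792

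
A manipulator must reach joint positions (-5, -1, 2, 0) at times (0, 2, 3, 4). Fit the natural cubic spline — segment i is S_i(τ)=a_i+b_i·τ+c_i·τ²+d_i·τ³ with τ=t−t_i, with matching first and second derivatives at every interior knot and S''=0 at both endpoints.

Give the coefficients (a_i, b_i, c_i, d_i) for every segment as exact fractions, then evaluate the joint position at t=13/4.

Δ: Δ0=2, Δ1=3, Δ2=-2
row 1: diag=6, rhs=6; c'=1/6, d'=1
row 2: denom=4−1·1/6=23/6; d'=(-30−1·1)/(23/6)=-186/23
back: M2=-186/23
back: M1=1−1/6·-186/23=54/23
M: M0=0, M1=54/23, M2=-186/23, M3=0
seg 0: a=-5, c=M0/2=0, d=(M1−M0)/(6·2)=9/46, b=Δ0−h0·(2M0+M1)/6=28/23
seg 1: a=-1, c=M1/2=27/23, d=(M2−M1)/(6·1)=-40/23, b=Δ1−h1·(2M1+M2)/6=82/23
seg 2: a=2, c=M2/2=-93/23, d=(M3−M2)/(6·1)=31/23, b=Δ2−h2·(2M2+M3)/6=16/23
t_q=13/4 → seg 2, τ=1/4; S=2+16/23·τ+-93/23·τ²+31/23·τ³=2859/1472

  seg 0: a=-5 b=28/23 c=0 d=9/46
  seg 1: a=-1 b=82/23 c=27/23 d=-40/23
  seg 2: a=2 b=16/23 c=-93/23 d=31/23
S(13/4) = 2859/1472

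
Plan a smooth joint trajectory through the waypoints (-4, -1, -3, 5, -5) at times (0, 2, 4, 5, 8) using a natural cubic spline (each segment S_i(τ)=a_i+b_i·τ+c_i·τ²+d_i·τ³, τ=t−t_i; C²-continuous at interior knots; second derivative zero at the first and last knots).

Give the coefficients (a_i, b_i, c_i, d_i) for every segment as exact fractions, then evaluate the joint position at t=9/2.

Δ: Δ0=3/2, Δ1=-1, Δ2=8, Δ3=-10/3
row 1: diag=8, rhs=-15; c'=1/4, d'=-15/8
row 2: denom=6−2·1/4=11/2; d'=(54−2·-15/8)/(11/2)=21/2
row 3: denom=8−1·2/11=86/11; d'=(-68−1·21/2)/(86/11)=-1727/172
back: M3=-1727/172
back: M2=21/2−2/11·-1727/172=530/43
back: M1=-15/8−1/4·530/43=-1705/344
M: M0=0, M1=-1705/344, M2=530/43, M3=-1727/172, M4=0
seg 0: a=-4, c=M0/2=0, d=(M1−M0)/(6·2)=-1705/4128, b=Δ0−h0·(2M0+M1)/6=3253/1032
seg 1: a=-1, c=M1/2=-1705/688, d=(M2−M1)/(6·2)=5945/4128, b=Δ1−h1·(2M1+M2)/6=-931/516
seg 2: a=-3, c=M2/2=265/43, d=(M3−M2)/(6·1)=-3847/1032, b=Δ2−h2·(2M2+M3)/6=5743/1032
seg 3: a=5, c=M3/2=-1727/344, d=(M4−M3)/(6·3)=1727/3096, b=Δ3−h3·(2M3+M4)/6=3461/516
t_q=9/2 → seg 2, τ=1/2; S=-3+5743/1032·τ+265/43·τ²+-3847/1032·τ³=2359/2752

  seg 0: a=-4 b=3253/1032 c=0 d=-1705/4128
  seg 1: a=-1 b=-931/516 c=-1705/688 d=5945/4128
  seg 2: a=-3 b=5743/1032 c=265/43 d=-3847/1032
  seg 3: a=5 b=3461/516 c=-1727/344 d=1727/3096
S(9/2) = 2359/2752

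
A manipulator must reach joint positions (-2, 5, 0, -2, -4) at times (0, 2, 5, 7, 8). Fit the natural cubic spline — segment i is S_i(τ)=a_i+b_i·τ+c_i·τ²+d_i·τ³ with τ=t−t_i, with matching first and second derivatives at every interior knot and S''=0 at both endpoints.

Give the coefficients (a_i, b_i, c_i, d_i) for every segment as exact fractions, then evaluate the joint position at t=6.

  seg 0: a=-2 b=7157/1518 c=0 d=-461/1518
  seg 1: a=5 b=1625/1518 c=-461/253 d=1381/4554
  seg 2: a=0 b=-1271/759 c=459/506 d=-865/3036
  seg 3: a=-2 b=-1112/759 c=-203/253 d=203/759
S(6) = -1065/1012

Δ: Δ0=7/2, Δ1=-5/3, Δ2=-1, Δ3=-2
row 1: diag=10, rhs=-31; c'=3/10, d'=-31/10
row 2: denom=10−3·3/10=91/10; d'=(4−3·-31/10)/(91/10)=19/13
row 3: denom=6−2·20/91=506/91; d'=(-6−2·19/13)/(506/91)=-406/253
back: M3=-406/253
back: M2=19/13−20/91·-406/253=459/253
back: M1=-31/10−3/10·459/253=-922/253
M: M0=0, M1=-922/253, M2=459/253, M3=-406/253, M4=0
seg 0: a=-2, c=M0/2=0, d=(M1−M0)/(6·2)=-461/1518, b=Δ0−h0·(2M0+M1)/6=7157/1518
seg 1: a=5, c=M1/2=-461/253, d=(M2−M1)/(6·3)=1381/4554, b=Δ1−h1·(2M1+M2)/6=1625/1518
seg 2: a=0, c=M2/2=459/506, d=(M3−M2)/(6·2)=-865/3036, b=Δ2−h2·(2M2+M3)/6=-1271/759
seg 3: a=-2, c=M3/2=-203/253, d=(M4−M3)/(6·1)=203/759, b=Δ3−h3·(2M3+M4)/6=-1112/759
t_q=6 → seg 2, τ=1; S=0+-1271/759·τ+459/506·τ²+-865/3036·τ³=-1065/1012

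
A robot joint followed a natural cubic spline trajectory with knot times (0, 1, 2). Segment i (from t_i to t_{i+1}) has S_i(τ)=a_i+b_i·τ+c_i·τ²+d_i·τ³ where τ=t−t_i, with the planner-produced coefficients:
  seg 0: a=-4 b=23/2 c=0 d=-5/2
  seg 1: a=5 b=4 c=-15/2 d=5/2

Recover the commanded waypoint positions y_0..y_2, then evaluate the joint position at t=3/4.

y_0=-4 y_1=5 y_2=4
S(3/4) = 457/128

y_0 = S_0(0) = a_0 = -4
y_1 = S_1(0) = a_1 = 5
y_2 = S_1(1) = 4
t_q=3/4 is in segment 0 (τ=3/4); S_0(τ)=457/128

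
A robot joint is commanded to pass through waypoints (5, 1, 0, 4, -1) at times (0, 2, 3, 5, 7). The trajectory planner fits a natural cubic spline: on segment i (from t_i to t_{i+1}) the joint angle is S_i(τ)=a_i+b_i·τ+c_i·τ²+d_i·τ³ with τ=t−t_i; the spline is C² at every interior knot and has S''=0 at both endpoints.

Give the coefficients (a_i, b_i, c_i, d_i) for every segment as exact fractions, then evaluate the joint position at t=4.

  seg 0: a=5 b=-267/128 c=0 d=11/512
  seg 1: a=1 b=-117/64 c=33/256 d=179/256
  seg 2: a=0 b=135/256 c=285/128 d=-763/1024
  seg 3: a=4 b=63/128 c=-1149/512 d=383/1024
S(4) = 2057/1024

Δ: Δ0=-2, Δ1=-1, Δ2=2, Δ3=-5/2
row 1: diag=6, rhs=6; c'=1/6, d'=1
row 2: denom=6−1·1/6=35/6; d'=(18−1·1)/(35/6)=102/35
row 3: denom=8−2·12/35=256/35; d'=(-27−2·102/35)/(256/35)=-1149/256
back: M3=-1149/256
back: M2=102/35−12/35·-1149/256=285/64
back: M1=1−1/6·285/64=33/128
M: M0=0, M1=33/128, M2=285/64, M3=-1149/256, M4=0
seg 0: a=5, c=M0/2=0, d=(M1−M0)/(6·2)=11/512, b=Δ0−h0·(2M0+M1)/6=-267/128
seg 1: a=1, c=M1/2=33/256, d=(M2−M1)/(6·1)=179/256, b=Δ1−h1·(2M1+M2)/6=-117/64
seg 2: a=0, c=M2/2=285/128, d=(M3−M2)/(6·2)=-763/1024, b=Δ2−h2·(2M2+M3)/6=135/256
seg 3: a=4, c=M3/2=-1149/512, d=(M4−M3)/(6·2)=383/1024, b=Δ3−h3·(2M3+M4)/6=63/128
t_q=4 → seg 2, τ=1; S=0+135/256·τ+285/128·τ²+-763/1024·τ³=2057/1024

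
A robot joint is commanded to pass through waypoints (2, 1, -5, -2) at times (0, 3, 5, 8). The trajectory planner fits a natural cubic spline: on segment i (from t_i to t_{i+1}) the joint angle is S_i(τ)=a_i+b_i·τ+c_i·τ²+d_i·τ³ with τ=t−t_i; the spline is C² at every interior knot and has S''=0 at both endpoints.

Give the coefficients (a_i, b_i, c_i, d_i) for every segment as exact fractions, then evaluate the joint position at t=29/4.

  seg 0: a=2 b=3/4 c=0 d=-13/108
  seg 1: a=1 b=-5/2 c=-13/12 d=5/12
  seg 2: a=-5 b=-11/6 c=17/12 d=-17/108
S(29/4) = -959/256

Δ: Δ0=-1/3, Δ1=-3, Δ2=1
row 1: diag=10, rhs=-16; c'=1/5, d'=-8/5
row 2: denom=10−2·1/5=48/5; d'=(24−2·-8/5)/(48/5)=17/6
back: M2=17/6
back: M1=-8/5−1/5·17/6=-13/6
M: M0=0, M1=-13/6, M2=17/6, M3=0
seg 0: a=2, c=M0/2=0, d=(M1−M0)/(6·3)=-13/108, b=Δ0−h0·(2M0+M1)/6=3/4
seg 1: a=1, c=M1/2=-13/12, d=(M2−M1)/(6·2)=5/12, b=Δ1−h1·(2M1+M2)/6=-5/2
seg 2: a=-5, c=M2/2=17/12, d=(M3−M2)/(6·3)=-17/108, b=Δ2−h2·(2M2+M3)/6=-11/6
t_q=29/4 → seg 2, τ=9/4; S=-5+-11/6·τ+17/12·τ²+-17/108·τ³=-959/256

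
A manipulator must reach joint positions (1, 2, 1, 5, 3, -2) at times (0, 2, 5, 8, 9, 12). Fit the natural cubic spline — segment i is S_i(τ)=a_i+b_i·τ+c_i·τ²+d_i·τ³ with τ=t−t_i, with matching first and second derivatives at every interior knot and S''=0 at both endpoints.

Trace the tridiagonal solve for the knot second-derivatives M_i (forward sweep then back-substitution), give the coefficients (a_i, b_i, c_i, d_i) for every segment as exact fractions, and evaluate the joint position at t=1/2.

  seg 0: a=1 b=3595/4182 c=0 d=-188/2091
  seg 1: a=2 b=-917/4182 c=-376/697 d=233/1394
  seg 2: a=1 b=130/123 c=1345/1394 d=-10949/37638
  seg 3: a=5 b=-4217/4182 c=-3457/2091 d=2767/4182
  seg 4: a=3 b=-1624/697 c=1387/4182 d=-1387/37638
S(1/2) = 3955/2788

Δ: Δ0=1/2, Δ1=-1/3, Δ2=4/3, Δ3=-2, Δ4=-5/3
row 1: diag=10, rhs=-5; c'=3/10, d'=-1/2
row 2: denom=12−3·3/10=111/10; d'=(10−3·-1/2)/(111/10)=115/111
row 3: denom=8−3·10/37=266/37; d'=(-20−3·115/111)/(266/37)=-45/14
row 4: denom=8−1·37/266=2091/266; d'=(2−1·-45/14)/(2091/266)=1387/2091
back: M4=1387/2091
back: M3=-45/14−37/266·1387/2091=-6914/2091
back: M2=115/111−10/37·-6914/2091=1345/697
back: M1=-1/2−3/10·1345/697=-752/697
M: M0=0, M1=-752/697, M2=1345/697, M3=-6914/2091, M4=1387/2091, M5=0
seg 0: a=1, c=M0/2=0, d=(M1−M0)/(6·2)=-188/2091, b=Δ0−h0·(2M0+M1)/6=3595/4182
seg 1: a=2, c=M1/2=-376/697, d=(M2−M1)/(6·3)=233/1394, b=Δ1−h1·(2M1+M2)/6=-917/4182
seg 2: a=1, c=M2/2=1345/1394, d=(M3−M2)/(6·3)=-10949/37638, b=Δ2−h2·(2M2+M3)/6=130/123
seg 3: a=5, c=M3/2=-3457/2091, d=(M4−M3)/(6·1)=2767/4182, b=Δ3−h3·(2M3+M4)/6=-4217/4182
seg 4: a=3, c=M4/2=1387/4182, d=(M5−M4)/(6·3)=-1387/37638, b=Δ4−h4·(2M4+M5)/6=-1624/697
t_q=1/2 → seg 0, τ=1/2; S=1+3595/4182·τ+0·τ²+-188/2091·τ³=3955/2788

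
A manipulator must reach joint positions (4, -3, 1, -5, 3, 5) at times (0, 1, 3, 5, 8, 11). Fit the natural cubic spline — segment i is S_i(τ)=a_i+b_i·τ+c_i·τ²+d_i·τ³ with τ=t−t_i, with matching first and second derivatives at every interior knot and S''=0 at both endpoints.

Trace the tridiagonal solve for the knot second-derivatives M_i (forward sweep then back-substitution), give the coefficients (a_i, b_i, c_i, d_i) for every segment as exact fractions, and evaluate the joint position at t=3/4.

Δ: Δ0=-7, Δ1=2, Δ2=-3, Δ3=8/3, Δ4=2/3
row 1: diag=6, rhs=54; c'=1/3, d'=9
row 2: denom=8−2·1/3=22/3; d'=(-30−2·9)/(22/3)=-72/11
row 3: denom=10−2·3/11=104/11; d'=(34−2·-72/11)/(104/11)=259/52
row 4: denom=12−3·33/104=1149/104; d'=(-12−3·259/52)/(1149/104)=-934/383
back: M4=-934/383
back: M3=259/52−33/104·-934/383=2204/383
back: M2=-72/11−3/11·2204/383=-3108/383
back: M1=9−1/3·-3108/383=4483/383
M: M0=0, M1=4483/383, M2=-3108/383, M3=2204/383, M4=-934/383, M5=0
seg 0: a=4, c=M0/2=0, d=(M1−M0)/(6·1)=4483/2298, b=Δ0−h0·(2M0+M1)/6=-20569/2298
seg 1: a=-3, c=M1/2=4483/766, d=(M2−M1)/(6·2)=-7591/4596, b=Δ1−h1·(2M1+M2)/6=-3560/1149
seg 2: a=1, c=M2/2=-1554/383, d=(M3−M2)/(6·2)=1328/1149, b=Δ2−h2·(2M2+M3)/6=565/1149
seg 3: a=-5, c=M3/2=1102/383, d=(M4−M3)/(6·3)=-523/1149, b=Δ3−h3·(2M3+M4)/6=-2147/1149
seg 4: a=3, c=M4/2=-467/383, d=(M5−M4)/(6·3)=467/3447, b=Δ4−h4·(2M4+M5)/6=3568/1149
t_q=3/4 → seg 0, τ=3/4; S=4+-20569/2298·τ+0·τ²+4483/2298·τ³=-92661/49024

  seg 0: a=4 b=-20569/2298 c=0 d=4483/2298
  seg 1: a=-3 b=-3560/1149 c=4483/766 d=-7591/4596
  seg 2: a=1 b=565/1149 c=-1554/383 d=1328/1149
  seg 3: a=-5 b=-2147/1149 c=1102/383 d=-523/1149
  seg 4: a=3 b=3568/1149 c=-467/383 d=467/3447
S(3/4) = -92661/49024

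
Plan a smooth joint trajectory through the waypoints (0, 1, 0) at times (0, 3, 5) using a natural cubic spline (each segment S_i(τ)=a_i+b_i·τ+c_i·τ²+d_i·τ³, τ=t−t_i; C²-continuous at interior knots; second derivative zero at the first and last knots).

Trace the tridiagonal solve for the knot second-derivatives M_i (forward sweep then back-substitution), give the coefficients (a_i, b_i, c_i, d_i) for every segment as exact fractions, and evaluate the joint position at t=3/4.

  seg 0: a=0 b=7/12 c=0 d=-1/36
  seg 1: a=1 b=-1/6 c=-1/4 d=1/24
S(3/4) = 109/256

Δ: Δ0=1/3, Δ1=-1/2
row 1: diag=10, rhs=-5; c'=1/5, d'=-1/2
back: M1=-1/2
M: M0=0, M1=-1/2, M2=0
seg 0: a=0, c=M0/2=0, d=(M1−M0)/(6·3)=-1/36, b=Δ0−h0·(2M0+M1)/6=7/12
seg 1: a=1, c=M1/2=-1/4, d=(M2−M1)/(6·2)=1/24, b=Δ1−h1·(2M1+M2)/6=-1/6
t_q=3/4 → seg 0, τ=3/4; S=0+7/12·τ+0·τ²+-1/36·τ³=109/256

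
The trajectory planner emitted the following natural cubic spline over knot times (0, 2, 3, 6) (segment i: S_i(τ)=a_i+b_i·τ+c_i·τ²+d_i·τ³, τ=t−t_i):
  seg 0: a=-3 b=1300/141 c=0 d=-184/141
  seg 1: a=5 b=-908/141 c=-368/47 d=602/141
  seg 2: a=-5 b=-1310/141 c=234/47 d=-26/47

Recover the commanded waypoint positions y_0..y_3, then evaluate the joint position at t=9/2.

y_0 = S_0(0) = a_0 = -3
y_1 = S_1(0) = a_1 = 5
y_2 = S_2(0) = a_2 = -5
y_3 = S_2(3) = -3
t_q=9/2 is in segment 2 (τ=3/2); S_2(τ)=-1805/188

y_0=-3 y_1=5 y_2=-5 y_3=-3
S(9/2) = -1805/188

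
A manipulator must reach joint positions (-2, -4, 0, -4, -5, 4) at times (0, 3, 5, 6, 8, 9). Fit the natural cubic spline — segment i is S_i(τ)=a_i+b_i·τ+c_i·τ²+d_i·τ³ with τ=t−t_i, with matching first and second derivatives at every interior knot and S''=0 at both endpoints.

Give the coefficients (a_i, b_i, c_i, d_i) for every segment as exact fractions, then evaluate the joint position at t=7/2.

Δ: Δ0=-2/3, Δ1=2, Δ2=-4, Δ3=-1/2, Δ4=9
row 1: diag=10, rhs=16; c'=1/5, d'=8/5
row 2: denom=6−2·1/5=28/5; d'=(-36−2·8/5)/(28/5)=-7
row 3: denom=6−1·5/28=163/28; d'=(21−1·-7)/(163/28)=784/163
row 4: denom=6−2·56/163=866/163; d'=(57−2·784/163)/(866/163)=7723/866
back: M4=7723/866
back: M3=784/163−56/163·7723/866=756/433
back: M2=-7−5/28·756/433=-3166/433
back: M1=8/5−1/5·-3166/433=1326/433
M: M0=0, M1=1326/433, M2=-3166/433, M3=756/433, M4=7723/866, M5=0
seg 0: a=-2, c=M0/2=0, d=(M1−M0)/(6·3)=221/1299, b=Δ0−h0·(2M0+M1)/6=-2855/1299
seg 1: a=-4, c=M1/2=663/433, d=(M2−M1)/(6·2)=-1123/1299, b=Δ1−h1·(2M1+M2)/6=3112/1299
seg 2: a=0, c=M2/2=-1583/433, d=(M3−M2)/(6·1)=1961/1299, b=Δ2−h2·(2M2+M3)/6=-2408/1299
seg 3: a=-4, c=M3/2=378/433, d=(M4−M3)/(6·2)=6211/10392, b=Δ3−h3·(2M3+M4)/6=-6023/1299
seg 4: a=-5, c=M4/2=7723/1732, d=(M5−M4)/(6·1)=-7723/5196, b=Δ4−h4·(2M4+M5)/6=15659/2598
t_q=7/2 → seg 1, τ=1/2; S=-4+3112/1299·τ+663/433·τ²+-1123/1299·τ³=-8755/3464

  seg 0: a=-2 b=-2855/1299 c=0 d=221/1299
  seg 1: a=-4 b=3112/1299 c=663/433 d=-1123/1299
  seg 2: a=0 b=-2408/1299 c=-1583/433 d=1961/1299
  seg 3: a=-4 b=-6023/1299 c=378/433 d=6211/10392
  seg 4: a=-5 b=15659/2598 c=7723/1732 d=-7723/5196
S(7/2) = -8755/3464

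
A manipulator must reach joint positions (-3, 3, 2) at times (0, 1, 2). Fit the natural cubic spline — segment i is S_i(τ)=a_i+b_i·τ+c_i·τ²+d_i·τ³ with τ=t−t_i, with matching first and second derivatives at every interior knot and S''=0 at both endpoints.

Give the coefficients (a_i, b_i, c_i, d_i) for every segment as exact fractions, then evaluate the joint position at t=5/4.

  seg 0: a=-3 b=31/4 c=0 d=-7/4
  seg 1: a=3 b=5/2 c=-21/4 d=7/4
S(5/4) = 851/256

Δ: Δ0=6, Δ1=-1
row 1: diag=4, rhs=-42; c'=1/4, d'=-21/2
back: M1=-21/2
M: M0=0, M1=-21/2, M2=0
seg 0: a=-3, c=M0/2=0, d=(M1−M0)/(6·1)=-7/4, b=Δ0−h0·(2M0+M1)/6=31/4
seg 1: a=3, c=M1/2=-21/4, d=(M2−M1)/(6·1)=7/4, b=Δ1−h1·(2M1+M2)/6=5/2
t_q=5/4 → seg 1, τ=1/4; S=3+5/2·τ+-21/4·τ²+7/4·τ³=851/256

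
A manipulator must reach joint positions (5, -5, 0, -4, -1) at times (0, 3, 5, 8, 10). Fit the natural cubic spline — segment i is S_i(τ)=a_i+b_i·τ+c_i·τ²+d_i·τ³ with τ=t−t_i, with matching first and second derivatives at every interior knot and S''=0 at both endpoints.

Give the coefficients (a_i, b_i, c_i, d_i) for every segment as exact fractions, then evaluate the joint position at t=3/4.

  seg 0: a=5 b=-9547/1740 c=0 d=1249/5220
  seg 1: a=-5 b=847/870 c=1249/580 d=-2419/3480
  seg 2: a=0 b=542/435 c=-117/58 d=1007/2610
  seg 3: a=-4 b=-383/870 c=211/145 d=-211/870
S(3/4) = 7319/7424

Δ: Δ0=-10/3, Δ1=5/2, Δ2=-4/3, Δ3=3/2
row 1: diag=10, rhs=35; c'=1/5, d'=7/2
row 2: denom=10−2·1/5=48/5; d'=(-23−2·7/2)/(48/5)=-25/8
row 3: denom=10−3·5/16=145/16; d'=(17−3·-25/8)/(145/16)=422/145
back: M3=422/145
back: M2=-25/8−5/16·422/145=-117/29
back: M1=7/2−1/5·-117/29=1249/290
M: M0=0, M1=1249/290, M2=-117/29, M3=422/145, M4=0
seg 0: a=5, c=M0/2=0, d=(M1−M0)/(6·3)=1249/5220, b=Δ0−h0·(2M0+M1)/6=-9547/1740
seg 1: a=-5, c=M1/2=1249/580, d=(M2−M1)/(6·2)=-2419/3480, b=Δ1−h1·(2M1+M2)/6=847/870
seg 2: a=0, c=M2/2=-117/58, d=(M3−M2)/(6·3)=1007/2610, b=Δ2−h2·(2M2+M3)/6=542/435
seg 3: a=-4, c=M3/2=211/145, d=(M4−M3)/(6·2)=-211/870, b=Δ3−h3·(2M3+M4)/6=-383/870
t_q=3/4 → seg 0, τ=3/4; S=5+-9547/1740·τ+0·τ²+1249/5220·τ³=7319/7424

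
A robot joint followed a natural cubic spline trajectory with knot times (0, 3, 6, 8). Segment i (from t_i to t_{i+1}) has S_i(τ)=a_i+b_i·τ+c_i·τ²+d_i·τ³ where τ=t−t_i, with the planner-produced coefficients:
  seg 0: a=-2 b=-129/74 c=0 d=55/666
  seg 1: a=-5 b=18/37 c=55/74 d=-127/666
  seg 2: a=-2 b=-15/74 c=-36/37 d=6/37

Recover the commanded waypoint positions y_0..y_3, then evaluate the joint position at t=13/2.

y_0=-2 y_1=-5 y_2=-2 y_3=-5
S(13/2) = -86/37

y_0 = S_0(0) = a_0 = -2
y_1 = S_1(0) = a_1 = -5
y_2 = S_2(0) = a_2 = -2
y_3 = S_2(2) = -5
t_q=13/2 is in segment 2 (τ=1/2); S_2(τ)=-86/37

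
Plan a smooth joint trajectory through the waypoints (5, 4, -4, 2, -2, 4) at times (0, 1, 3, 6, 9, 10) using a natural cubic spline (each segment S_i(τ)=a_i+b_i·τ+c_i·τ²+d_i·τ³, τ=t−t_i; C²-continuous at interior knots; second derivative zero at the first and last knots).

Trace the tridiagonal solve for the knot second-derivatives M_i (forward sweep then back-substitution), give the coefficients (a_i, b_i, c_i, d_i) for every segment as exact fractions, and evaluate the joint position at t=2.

Δ: Δ0=-1, Δ1=-4, Δ2=2, Δ3=-4/3, Δ4=6
row 1: diag=6, rhs=-18; c'=1/3, d'=-3
row 2: denom=10−2·1/3=28/3; d'=(36−2·-3)/(28/3)=9/2
row 3: denom=12−3·9/28=309/28; d'=(-20−3·9/2)/(309/28)=-938/309
row 4: denom=8−3·28/103=740/103; d'=(44−3·-938/309)/(740/103)=547/74
back: M4=547/74
back: M3=-938/309−28/103·547/74=-560/111
back: M2=9/2−9/28·-560/111=453/74
back: M1=-3−1/3·453/74=-373/74
M: M0=0, M1=-373/74, M2=453/74, M3=-560/111, M4=547/74, M5=0
seg 0: a=5, c=M0/2=0, d=(M1−M0)/(6·1)=-373/444, b=Δ0−h0·(2M0+M1)/6=-71/444
seg 1: a=4, c=M1/2=-373/148, d=(M2−M1)/(6·2)=413/444, b=Δ1−h1·(2M1+M2)/6=-595/222
seg 2: a=-4, c=M2/2=453/148, d=(M3−M2)/(6·3)=-67/108, b=Δ2−h2·(2M2+M3)/6=-355/222
seg 3: a=2, c=M3/2=-280/111, d=(M4−M3)/(6·3)=2761/3996, b=Δ3−h3·(2M3+M4)/6=7/444
seg 4: a=-2, c=M4/2=547/148, d=(M5−M4)/(6·1)=-547/444, b=Δ4−h4·(2M4+M5)/6=785/222
t_q=2 → seg 1, τ=1; S=4+-595/222·τ+-373/148·τ²+413/444·τ³=-10/37

  seg 0: a=5 b=-71/444 c=0 d=-373/444
  seg 1: a=4 b=-595/222 c=-373/148 d=413/444
  seg 2: a=-4 b=-355/222 c=453/148 d=-67/108
  seg 3: a=2 b=7/444 c=-280/111 d=2761/3996
  seg 4: a=-2 b=785/222 c=547/148 d=-547/444
S(2) = -10/37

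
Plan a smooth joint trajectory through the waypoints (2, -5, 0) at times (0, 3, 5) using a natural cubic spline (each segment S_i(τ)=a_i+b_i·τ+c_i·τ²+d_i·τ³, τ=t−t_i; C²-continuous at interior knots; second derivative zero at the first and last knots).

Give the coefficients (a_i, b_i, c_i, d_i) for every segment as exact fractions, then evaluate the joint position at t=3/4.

Δ: Δ0=-7/3, Δ1=5/2
row 1: diag=10, rhs=29; c'=1/5, d'=29/10
back: M1=29/10
M: M0=0, M1=29/10, M2=0
seg 0: a=2, c=M0/2=0, d=(M1−M0)/(6·3)=29/180, b=Δ0−h0·(2M0+M1)/6=-227/60
seg 1: a=-5, c=M1/2=29/20, d=(M2−M1)/(6·2)=-29/120, b=Δ1−h1·(2M1+M2)/6=17/30
t_q=3/4 → seg 0, τ=3/4; S=2+-227/60·τ+0·τ²+29/180·τ³=-197/256

  seg 0: a=2 b=-227/60 c=0 d=29/180
  seg 1: a=-5 b=17/30 c=29/20 d=-29/120
S(3/4) = -197/256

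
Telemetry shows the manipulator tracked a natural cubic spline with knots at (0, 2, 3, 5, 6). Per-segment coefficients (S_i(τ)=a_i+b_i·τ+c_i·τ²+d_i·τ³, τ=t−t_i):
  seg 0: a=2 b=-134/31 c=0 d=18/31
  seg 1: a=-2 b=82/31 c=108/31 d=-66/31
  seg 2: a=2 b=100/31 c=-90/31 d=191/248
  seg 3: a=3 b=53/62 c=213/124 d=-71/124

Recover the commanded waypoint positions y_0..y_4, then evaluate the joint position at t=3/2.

y_0 = S_0(0) = a_0 = 2
y_1 = S_1(0) = a_1 = -2
y_2 = S_2(0) = a_2 = 2
y_3 = S_3(0) = a_3 = 3
y_4 = S_3(1) = 5
t_q=3/2 is in segment 0 (τ=3/2); S_0(τ)=-313/124

y_0=2 y_1=-2 y_2=2 y_3=3 y_4=5
S(3/2) = -313/124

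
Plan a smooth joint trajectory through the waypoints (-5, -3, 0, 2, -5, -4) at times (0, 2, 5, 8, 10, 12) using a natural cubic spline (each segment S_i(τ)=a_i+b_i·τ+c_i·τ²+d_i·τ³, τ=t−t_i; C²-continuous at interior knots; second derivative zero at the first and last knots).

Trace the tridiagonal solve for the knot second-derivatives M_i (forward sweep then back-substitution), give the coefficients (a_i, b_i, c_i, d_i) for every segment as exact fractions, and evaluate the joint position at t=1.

  seg 0: a=-5 b=2077/1929 c=0 d=-37/1929
  seg 1: a=-3 b=1633/1929 c=-74/643 d=962/17361
  seg 2: a=0 b=3187/1929 c=740/1929 d=-4121/17361
  seg 3: a=2 b=-4736/1929 c=-1127/643 d=9493/15432
  seg 4: a=-5 b=-8041/3858 c=4985/2572 d=-4985/15432
S(1) = -2535/643

Δ: Δ0=1, Δ1=1, Δ2=2/3, Δ3=-7/2, Δ4=1/2
row 1: diag=10, rhs=0; c'=3/10, d'=0
row 2: denom=12−3·3/10=111/10; d'=(-2−3·0)/(111/10)=-20/111
row 3: denom=10−3·10/37=340/37; d'=(-25−3·-20/111)/(340/37)=-181/68
row 4: denom=8−2·37/170=643/85; d'=(24−2·-181/68)/(643/85)=4985/1286
back: M4=4985/1286
back: M3=-181/68−37/170·4985/1286=-2254/643
back: M2=-20/111−10/37·-2254/643=1480/1929
back: M1=0−3/10·1480/1929=-148/643
M: M0=0, M1=-148/643, M2=1480/1929, M3=-2254/643, M4=4985/1286, M5=0
seg 0: a=-5, c=M0/2=0, d=(M1−M0)/(6·2)=-37/1929, b=Δ0−h0·(2M0+M1)/6=2077/1929
seg 1: a=-3, c=M1/2=-74/643, d=(M2−M1)/(6·3)=962/17361, b=Δ1−h1·(2M1+M2)/6=1633/1929
seg 2: a=0, c=M2/2=740/1929, d=(M3−M2)/(6·3)=-4121/17361, b=Δ2−h2·(2M2+M3)/6=3187/1929
seg 3: a=2, c=M3/2=-1127/643, d=(M4−M3)/(6·2)=9493/15432, b=Δ3−h3·(2M3+M4)/6=-4736/1929
seg 4: a=-5, c=M4/2=4985/2572, d=(M5−M4)/(6·2)=-4985/15432, b=Δ4−h4·(2M4+M5)/6=-8041/3858
t_q=1 → seg 0, τ=1; S=-5+2077/1929·τ+0·τ²+-37/1929·τ³=-2535/643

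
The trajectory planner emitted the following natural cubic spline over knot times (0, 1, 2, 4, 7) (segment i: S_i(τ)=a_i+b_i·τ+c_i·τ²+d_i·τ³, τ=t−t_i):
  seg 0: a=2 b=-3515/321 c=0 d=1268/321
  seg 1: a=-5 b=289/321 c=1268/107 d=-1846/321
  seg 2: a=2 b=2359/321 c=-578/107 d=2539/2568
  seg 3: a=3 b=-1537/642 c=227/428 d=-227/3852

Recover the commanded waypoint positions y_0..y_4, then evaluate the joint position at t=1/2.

y_0=2 y_1=-5 y_2=2 y_3=3 y_4=-1
S(1/2) = -319/107

y_0 = S_0(0) = a_0 = 2
y_1 = S_1(0) = a_1 = -5
y_2 = S_2(0) = a_2 = 2
y_3 = S_3(0) = a_3 = 3
y_4 = S_3(3) = -1
t_q=1/2 is in segment 0 (τ=1/2); S_0(τ)=-319/107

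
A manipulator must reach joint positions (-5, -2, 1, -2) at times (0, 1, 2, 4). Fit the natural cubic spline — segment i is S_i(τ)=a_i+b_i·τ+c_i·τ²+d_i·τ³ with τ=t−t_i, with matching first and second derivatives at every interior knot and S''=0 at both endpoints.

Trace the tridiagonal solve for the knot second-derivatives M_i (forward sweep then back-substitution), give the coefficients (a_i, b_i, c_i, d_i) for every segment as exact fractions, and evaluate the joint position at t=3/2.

  seg 0: a=-5 b=129/46 c=0 d=9/46
  seg 1: a=-2 b=78/23 c=27/46 d=-45/46
  seg 2: a=1 b=75/46 c=-54/23 d=9/23
S(3/2) = -103/368

Δ: Δ0=3, Δ1=3, Δ2=-3/2
row 1: diag=4, rhs=0; c'=1/4, d'=0
row 2: denom=6−1·1/4=23/4; d'=(-27−1·0)/(23/4)=-108/23
back: M2=-108/23
back: M1=0−1/4·-108/23=27/23
M: M0=0, M1=27/23, M2=-108/23, M3=0
seg 0: a=-5, c=M0/2=0, d=(M1−M0)/(6·1)=9/46, b=Δ0−h0·(2M0+M1)/6=129/46
seg 1: a=-2, c=M1/2=27/46, d=(M2−M1)/(6·1)=-45/46, b=Δ1−h1·(2M1+M2)/6=78/23
seg 2: a=1, c=M2/2=-54/23, d=(M3−M2)/(6·2)=9/23, b=Δ2−h2·(2M2+M3)/6=75/46
t_q=3/2 → seg 1, τ=1/2; S=-2+78/23·τ+27/46·τ²+-45/46·τ³=-103/368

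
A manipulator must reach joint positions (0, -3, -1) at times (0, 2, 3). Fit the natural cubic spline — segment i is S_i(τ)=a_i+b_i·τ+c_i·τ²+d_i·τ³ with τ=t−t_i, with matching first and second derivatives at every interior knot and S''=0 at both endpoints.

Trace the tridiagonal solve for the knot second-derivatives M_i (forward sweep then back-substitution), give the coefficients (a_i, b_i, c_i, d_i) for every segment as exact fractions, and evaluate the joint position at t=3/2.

Δ: Δ0=-3/2, Δ1=2
row 1: diag=6, rhs=21; c'=1/6, d'=7/2
back: M1=7/2
M: M0=0, M1=7/2, M2=0
seg 0: a=0, c=M0/2=0, d=(M1−M0)/(6·2)=7/24, b=Δ0−h0·(2M0+M1)/6=-8/3
seg 1: a=-3, c=M1/2=7/4, d=(M2−M1)/(6·1)=-7/12, b=Δ1−h1·(2M1+M2)/6=5/6
t_q=3/2 → seg 0, τ=3/2; S=0+-8/3·τ+0·τ²+7/24·τ³=-193/64

  seg 0: a=0 b=-8/3 c=0 d=7/24
  seg 1: a=-3 b=5/6 c=7/4 d=-7/12
S(3/2) = -193/64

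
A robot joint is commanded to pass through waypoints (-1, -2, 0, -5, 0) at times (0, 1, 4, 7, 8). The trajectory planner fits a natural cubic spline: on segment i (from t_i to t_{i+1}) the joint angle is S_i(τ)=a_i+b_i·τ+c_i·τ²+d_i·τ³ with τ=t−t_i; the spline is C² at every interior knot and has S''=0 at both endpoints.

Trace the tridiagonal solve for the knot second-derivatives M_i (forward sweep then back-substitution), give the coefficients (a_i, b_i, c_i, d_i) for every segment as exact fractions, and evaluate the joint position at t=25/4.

  seg 0: a=-1 b=-295/208 c=0 d=87/208
  seg 1: a=-2 b=-17/104 c=261/208 d=-1831/5616
  seg 2: a=0 b=-23/16 c=-131/78 d=3001/5616
  seg 3: a=-5 b=303/104 c=651/208 d=-217/208
S(25/4) = -75213/13312

Δ: Δ0=-1, Δ1=2/3, Δ2=-5/3, Δ3=5
row 1: diag=8, rhs=10; c'=3/8, d'=5/4
row 2: denom=12−3·3/8=87/8; d'=(-14−3·5/4)/(87/8)=-142/87
row 3: denom=8−3·8/29=208/29; d'=(40−3·-142/87)/(208/29)=651/104
back: M3=651/104
back: M2=-142/87−8/29·651/104=-131/39
back: M1=5/4−3/8·-131/39=261/104
M: M0=0, M1=261/104, M2=-131/39, M3=651/104, M4=0
seg 0: a=-1, c=M0/2=0, d=(M1−M0)/(6·1)=87/208, b=Δ0−h0·(2M0+M1)/6=-295/208
seg 1: a=-2, c=M1/2=261/208, d=(M2−M1)/(6·3)=-1831/5616, b=Δ1−h1·(2M1+M2)/6=-17/104
seg 2: a=0, c=M2/2=-131/78, d=(M3−M2)/(6·3)=3001/5616, b=Δ2−h2·(2M2+M3)/6=-23/16
seg 3: a=-5, c=M3/2=651/208, d=(M4−M3)/(6·1)=-217/208, b=Δ3−h3·(2M3+M4)/6=303/104
t_q=25/4 → seg 2, τ=9/4; S=0+-23/16·τ+-131/78·τ²+3001/5616·τ³=-75213/13312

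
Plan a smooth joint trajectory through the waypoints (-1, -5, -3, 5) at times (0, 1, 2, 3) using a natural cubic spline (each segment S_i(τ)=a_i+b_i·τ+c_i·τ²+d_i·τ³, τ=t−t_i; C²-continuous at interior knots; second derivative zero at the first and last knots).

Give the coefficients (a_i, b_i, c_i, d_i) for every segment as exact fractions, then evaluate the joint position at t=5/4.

Δ: Δ0=-4, Δ1=2, Δ2=8
row 1: diag=4, rhs=36; c'=1/4, d'=9
row 2: denom=4−1·1/4=15/4; d'=(36−1·9)/(15/4)=36/5
back: M2=36/5
back: M1=9−1/4·36/5=36/5
M: M0=0, M1=36/5, M2=36/5, M3=0
seg 0: a=-1, c=M0/2=0, d=(M1−M0)/(6·1)=6/5, b=Δ0−h0·(2M0+M1)/6=-26/5
seg 1: a=-5, c=M1/2=18/5, d=(M2−M1)/(6·1)=0, b=Δ1−h1·(2M1+M2)/6=-8/5
seg 2: a=-3, c=M2/2=18/5, d=(M3−M2)/(6·1)=-6/5, b=Δ2−h2·(2M2+M3)/6=28/5
t_q=5/4 → seg 1, τ=1/4; S=-5+-8/5·τ+18/5·τ²+0·τ³=-207/40

  seg 0: a=-1 b=-26/5 c=0 d=6/5
  seg 1: a=-5 b=-8/5 c=18/5 d=0
  seg 2: a=-3 b=28/5 c=18/5 d=-6/5
S(5/4) = -207/40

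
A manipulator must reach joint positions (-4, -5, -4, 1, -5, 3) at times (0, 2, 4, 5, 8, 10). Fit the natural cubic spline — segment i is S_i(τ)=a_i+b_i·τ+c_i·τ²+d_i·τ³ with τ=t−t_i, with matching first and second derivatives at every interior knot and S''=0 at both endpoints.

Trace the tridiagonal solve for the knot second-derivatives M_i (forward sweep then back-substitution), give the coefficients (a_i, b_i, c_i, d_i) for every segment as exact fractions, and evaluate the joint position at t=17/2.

Δ: Δ0=-1/2, Δ1=1/2, Δ2=5, Δ3=-2, Δ4=4
row 1: diag=8, rhs=6; c'=1/4, d'=3/4
row 2: denom=6−2·1/4=11/2; d'=(27−2·3/4)/(11/2)=51/11
row 3: denom=8−1·2/11=86/11; d'=(-42−1·51/11)/(86/11)=-513/86
row 4: denom=10−3·33/86=761/86; d'=(36−3·-513/86)/(761/86)=4635/761
back: M4=4635/761
back: M3=-513/86−33/86·4635/761=-6318/761
back: M2=51/11−2/11·-6318/761=4677/761
back: M1=3/4−1/4·4677/761=-1197/1522
M: M0=0, M1=-1197/1522, M2=4677/761, M3=-6318/761, M4=4635/761, M5=0
seg 0: a=-4, c=M0/2=0, d=(M1−M0)/(6·2)=-399/6088, b=Δ0−h0·(2M0+M1)/6=-181/761
seg 1: a=-5, c=M1/2=-1197/3044, d=(M2−M1)/(6·2)=3517/6088, b=Δ1−h1·(2M1+M2)/6=-1559/1522
seg 2: a=-4, c=M2/2=4677/1522, d=(M3−M2)/(6·1)=-3665/1522, b=Δ2−h2·(2M2+M3)/6=3299/761
seg 3: a=1, c=M3/2=-3159/761, d=(M4−M3)/(6·3)=1217/1522, b=Δ3−h3·(2M3+M4)/6=4957/1522
seg 4: a=-5, c=M4/2=4635/1522, d=(M5−M4)/(6·2)=-1545/3044, b=Δ4−h4·(2M4+M5)/6=-46/761
t_q=17/2 → seg 4, τ=1/2; S=-5+-46/761·τ+4635/1522·τ²+-1545/3044·τ³=-105501/24352

  seg 0: a=-4 b=-181/761 c=0 d=-399/6088
  seg 1: a=-5 b=-1559/1522 c=-1197/3044 d=3517/6088
  seg 2: a=-4 b=3299/761 c=4677/1522 d=-3665/1522
  seg 3: a=1 b=4957/1522 c=-3159/761 d=1217/1522
  seg 4: a=-5 b=-46/761 c=4635/1522 d=-1545/3044
S(17/2) = -105501/24352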